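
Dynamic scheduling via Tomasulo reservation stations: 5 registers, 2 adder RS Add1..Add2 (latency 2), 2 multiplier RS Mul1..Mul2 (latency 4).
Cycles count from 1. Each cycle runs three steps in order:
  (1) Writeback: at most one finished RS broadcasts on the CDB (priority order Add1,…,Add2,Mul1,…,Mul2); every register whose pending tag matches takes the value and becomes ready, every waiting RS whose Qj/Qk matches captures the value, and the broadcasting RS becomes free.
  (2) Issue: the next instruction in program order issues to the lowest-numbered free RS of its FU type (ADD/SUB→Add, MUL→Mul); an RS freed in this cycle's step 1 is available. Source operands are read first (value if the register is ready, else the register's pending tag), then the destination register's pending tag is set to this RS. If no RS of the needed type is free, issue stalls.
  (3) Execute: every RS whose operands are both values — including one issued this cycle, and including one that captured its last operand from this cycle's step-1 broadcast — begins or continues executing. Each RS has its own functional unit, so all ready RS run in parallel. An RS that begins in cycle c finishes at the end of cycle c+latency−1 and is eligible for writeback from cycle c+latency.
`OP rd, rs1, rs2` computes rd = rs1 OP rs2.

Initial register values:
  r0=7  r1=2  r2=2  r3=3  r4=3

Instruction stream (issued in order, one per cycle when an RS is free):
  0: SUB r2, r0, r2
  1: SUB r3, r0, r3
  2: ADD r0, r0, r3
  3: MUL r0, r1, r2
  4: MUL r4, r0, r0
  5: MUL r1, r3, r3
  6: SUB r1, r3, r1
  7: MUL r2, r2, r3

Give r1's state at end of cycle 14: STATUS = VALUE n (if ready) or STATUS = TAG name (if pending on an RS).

STATUS = VALUE -12

c1: issue SUB r2<-Add1 | r0:7,r1:2,r2:Add1,r3:3,r4:3
c2: issue SUB r3<-Add2 | r0:7,r1:2,r2:Add1,r3:Add2,r4:3
c3: CDB Add1=5; issue ADD r0<-Add1 | r0:Add1,r1:2,r2:5,r3:Add2,r4:3
c4: CDB Add2=4; issue MUL r0<-Mul1 | r0:Mul1,r1:2,r2:5,r3:4,r4:3
c5: issue MUL r4<-Mul2 | r0:Mul1,r1:2,r2:5,r3:4,r4:Mul2
c6: CDB Add1=11; stall | r0:Mul1,r1:2,r2:5,r3:4,r4:Mul2
c7: stall | r0:Mul1,r1:2,r2:5,r3:4,r4:Mul2
c8: CDB Mul1=10; issue MUL r1<-Mul1 | r0:10,r1:Mul1,r2:5,r3:4,r4:Mul2
c9: issue SUB r1<-Add1 | r0:10,r1:Add1,r2:5,r3:4,r4:Mul2
c10: stall | r0:10,r1:Add1,r2:5,r3:4,r4:Mul2
c11: stall | r0:10,r1:Add1,r2:5,r3:4,r4:Mul2
c12: CDB Mul1=16; issue MUL r2<-Mul1 | r0:10,r1:Add1,r2:Mul1,r3:4,r4:Mul2
c13: CDB Mul2=100 | r0:10,r1:Add1,r2:Mul1,r3:4,r4:100
c14: CDB Add1=-12 | r0:10,r1:-12,r2:Mul1,r3:4,r4:100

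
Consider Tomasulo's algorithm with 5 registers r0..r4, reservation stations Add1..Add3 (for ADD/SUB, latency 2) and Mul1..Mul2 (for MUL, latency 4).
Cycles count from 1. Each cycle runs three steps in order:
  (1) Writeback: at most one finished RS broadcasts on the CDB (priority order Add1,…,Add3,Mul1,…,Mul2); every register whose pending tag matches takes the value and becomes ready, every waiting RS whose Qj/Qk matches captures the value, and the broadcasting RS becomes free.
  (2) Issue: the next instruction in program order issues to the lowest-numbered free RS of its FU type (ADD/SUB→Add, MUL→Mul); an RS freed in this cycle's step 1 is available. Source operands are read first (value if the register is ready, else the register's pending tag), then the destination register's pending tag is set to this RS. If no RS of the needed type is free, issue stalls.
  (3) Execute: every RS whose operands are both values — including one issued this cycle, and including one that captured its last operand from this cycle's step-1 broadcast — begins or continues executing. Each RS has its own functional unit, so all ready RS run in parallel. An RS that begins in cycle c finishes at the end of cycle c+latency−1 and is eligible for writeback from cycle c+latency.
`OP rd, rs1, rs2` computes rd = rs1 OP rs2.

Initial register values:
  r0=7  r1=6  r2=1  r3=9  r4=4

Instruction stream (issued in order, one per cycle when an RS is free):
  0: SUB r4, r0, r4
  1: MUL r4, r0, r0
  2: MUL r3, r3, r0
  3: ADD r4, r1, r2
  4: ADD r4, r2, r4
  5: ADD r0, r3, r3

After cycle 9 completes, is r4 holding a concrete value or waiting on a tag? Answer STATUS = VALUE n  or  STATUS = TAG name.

STATUS = VALUE 8

cycle 1: issue SUB r4<-Add1 // r0:7,r1:6,r2:1,r3:9,r4:Add1
cycle 2: issue MUL r4<-Mul1 // r0:7,r1:6,r2:1,r3:9,r4:Mul1
cycle 3: CDB Add1=3; issue MUL r3<-Mul2 // r0:7,r1:6,r2:1,r3:Mul2,r4:Mul1
cycle 4: issue ADD r4<-Add1 // r0:7,r1:6,r2:1,r3:Mul2,r4:Add1
cycle 5: issue ADD r4<-Add2 // r0:7,r1:6,r2:1,r3:Mul2,r4:Add2
cycle 6: CDB Add1=7; issue ADD r0<-Add1 // r0:Add1,r1:6,r2:1,r3:Mul2,r4:Add2
cycle 7: CDB Mul1=49 // r0:Add1,r1:6,r2:1,r3:Mul2,r4:Add2
cycle 8: CDB Add2=8 // r0:Add1,r1:6,r2:1,r3:Mul2,r4:8
cycle 9: CDB Mul2=63 // r0:Add1,r1:6,r2:1,r3:63,r4:8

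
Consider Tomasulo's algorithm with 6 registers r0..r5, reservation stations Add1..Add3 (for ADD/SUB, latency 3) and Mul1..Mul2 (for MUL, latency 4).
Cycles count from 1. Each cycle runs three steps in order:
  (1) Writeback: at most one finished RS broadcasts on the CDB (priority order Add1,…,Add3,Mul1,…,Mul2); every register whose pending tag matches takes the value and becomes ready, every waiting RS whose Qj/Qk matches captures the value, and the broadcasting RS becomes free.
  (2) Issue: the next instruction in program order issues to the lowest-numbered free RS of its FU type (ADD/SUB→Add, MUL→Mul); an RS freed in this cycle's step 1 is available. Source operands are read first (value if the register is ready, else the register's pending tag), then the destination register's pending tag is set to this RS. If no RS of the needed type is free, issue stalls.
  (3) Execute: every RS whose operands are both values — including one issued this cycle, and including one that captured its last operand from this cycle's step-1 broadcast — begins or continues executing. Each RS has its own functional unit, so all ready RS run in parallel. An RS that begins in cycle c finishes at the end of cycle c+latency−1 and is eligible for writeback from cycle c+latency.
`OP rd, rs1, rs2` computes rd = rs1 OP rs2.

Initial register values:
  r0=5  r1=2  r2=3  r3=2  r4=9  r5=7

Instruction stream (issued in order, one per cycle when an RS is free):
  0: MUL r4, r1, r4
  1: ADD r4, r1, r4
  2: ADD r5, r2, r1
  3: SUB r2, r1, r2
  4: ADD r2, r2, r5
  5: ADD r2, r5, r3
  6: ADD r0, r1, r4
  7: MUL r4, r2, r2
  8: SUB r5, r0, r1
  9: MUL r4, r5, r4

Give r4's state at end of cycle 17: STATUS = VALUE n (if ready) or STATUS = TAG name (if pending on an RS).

STATUS = TAG Mul2

c1: issue MUL r4<-Mul1 | r0:5,r1:2,r2:3,r3:2,r4:Mul1,r5:7
c2: issue ADD r4<-Add1 | r0:5,r1:2,r2:3,r3:2,r4:Add1,r5:7
c3: issue ADD r5<-Add2 | r0:5,r1:2,r2:3,r3:2,r4:Add1,r5:Add2
c4: issue SUB r2<-Add3 | r0:5,r1:2,r2:Add3,r3:2,r4:Add1,r5:Add2
c5: CDB Mul1=18; stall | r0:5,r1:2,r2:Add3,r3:2,r4:Add1,r5:Add2
c6: CDB Add2=5; issue ADD r2<-Add2 | r0:5,r1:2,r2:Add2,r3:2,r4:Add1,r5:5
c7: CDB Add3=-1; issue ADD r2<-Add3 | r0:5,r1:2,r2:Add3,r3:2,r4:Add1,r5:5
c8: CDB Add1=20; issue ADD r0<-Add1 | r0:Add1,r1:2,r2:Add3,r3:2,r4:20,r5:5
c9: issue MUL r4<-Mul1 | r0:Add1,r1:2,r2:Add3,r3:2,r4:Mul1,r5:5
c10: CDB Add2=4; issue SUB r5<-Add2 | r0:Add1,r1:2,r2:Add3,r3:2,r4:Mul1,r5:Add2
c11: CDB Add1=22; issue MUL r4<-Mul2 | r0:22,r1:2,r2:Add3,r3:2,r4:Mul2,r5:Add2
c12: CDB Add3=7 | r0:22,r1:2,r2:7,r3:2,r4:Mul2,r5:Add2
c13: - | r0:22,r1:2,r2:7,r3:2,r4:Mul2,r5:Add2
c14: CDB Add2=20 | r0:22,r1:2,r2:7,r3:2,r4:Mul2,r5:20
c15: - | r0:22,r1:2,r2:7,r3:2,r4:Mul2,r5:20
c16: CDB Mul1=49 | r0:22,r1:2,r2:7,r3:2,r4:Mul2,r5:20
c17: - | r0:22,r1:2,r2:7,r3:2,r4:Mul2,r5:20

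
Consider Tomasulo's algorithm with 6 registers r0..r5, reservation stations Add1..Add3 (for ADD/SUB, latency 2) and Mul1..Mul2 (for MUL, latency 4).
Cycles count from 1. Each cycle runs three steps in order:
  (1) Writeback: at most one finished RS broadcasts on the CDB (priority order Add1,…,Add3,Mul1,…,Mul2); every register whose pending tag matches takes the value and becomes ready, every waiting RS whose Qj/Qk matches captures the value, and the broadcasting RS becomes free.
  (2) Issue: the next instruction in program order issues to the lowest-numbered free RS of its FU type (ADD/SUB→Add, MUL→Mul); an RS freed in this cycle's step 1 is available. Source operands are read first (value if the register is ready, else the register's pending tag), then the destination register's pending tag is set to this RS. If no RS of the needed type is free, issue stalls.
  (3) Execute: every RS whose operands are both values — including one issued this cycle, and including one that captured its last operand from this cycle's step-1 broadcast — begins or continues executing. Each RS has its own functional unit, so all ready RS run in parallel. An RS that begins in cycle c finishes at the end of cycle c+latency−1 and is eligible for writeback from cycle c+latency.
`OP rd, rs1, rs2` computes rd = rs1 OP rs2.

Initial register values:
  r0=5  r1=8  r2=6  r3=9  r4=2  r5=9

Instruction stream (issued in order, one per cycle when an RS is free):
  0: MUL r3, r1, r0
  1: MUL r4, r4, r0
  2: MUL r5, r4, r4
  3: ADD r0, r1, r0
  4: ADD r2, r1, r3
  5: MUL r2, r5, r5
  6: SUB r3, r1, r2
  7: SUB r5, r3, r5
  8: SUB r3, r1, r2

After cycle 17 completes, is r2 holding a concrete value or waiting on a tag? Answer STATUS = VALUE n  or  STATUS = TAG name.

  c1: issue MUL r3<-Mul1  regs: r0:5,r1:8,r2:6,r3:Mul1,r4:2,r5:9
  c2: issue MUL r4<-Mul2  regs: r0:5,r1:8,r2:6,r3:Mul1,r4:Mul2,r5:9
  c3: stall  regs: r0:5,r1:8,r2:6,r3:Mul1,r4:Mul2,r5:9
  c4: stall  regs: r0:5,r1:8,r2:6,r3:Mul1,r4:Mul2,r5:9
  c5: CDB Mul1=40; issue MUL r5<-Mul1  regs: r0:5,r1:8,r2:6,r3:40,r4:Mul2,r5:Mul1
  c6: CDB Mul2=10; issue ADD r0<-Add1  regs: r0:Add1,r1:8,r2:6,r3:40,r4:10,r5:Mul1
  c7: issue ADD r2<-Add2  regs: r0:Add1,r1:8,r2:Add2,r3:40,r4:10,r5:Mul1
  c8: CDB Add1=13; issue MUL r2<-Mul2  regs: r0:13,r1:8,r2:Mul2,r3:40,r4:10,r5:Mul1
  c9: CDB Add2=48; issue SUB r3<-Add1  regs: r0:13,r1:8,r2:Mul2,r3:Add1,r4:10,r5:Mul1
  c10: CDB Mul1=100; issue SUB r5<-Add2  regs: r0:13,r1:8,r2:Mul2,r3:Add1,r4:10,r5:Add2
  c11: issue SUB r3<-Add3  regs: r0:13,r1:8,r2:Mul2,r3:Add3,r4:10,r5:Add2
  c12: -  regs: r0:13,r1:8,r2:Mul2,r3:Add3,r4:10,r5:Add2
  c13: -  regs: r0:13,r1:8,r2:Mul2,r3:Add3,r4:10,r5:Add2
  c14: CDB Mul2=10000  regs: r0:13,r1:8,r2:10000,r3:Add3,r4:10,r5:Add2
  c15: -  regs: r0:13,r1:8,r2:10000,r3:Add3,r4:10,r5:Add2
  c16: CDB Add1=-9992  regs: r0:13,r1:8,r2:10000,r3:Add3,r4:10,r5:Add2
  c17: CDB Add3=-9992  regs: r0:13,r1:8,r2:10000,r3:-9992,r4:10,r5:Add2

STATUS = VALUE 10000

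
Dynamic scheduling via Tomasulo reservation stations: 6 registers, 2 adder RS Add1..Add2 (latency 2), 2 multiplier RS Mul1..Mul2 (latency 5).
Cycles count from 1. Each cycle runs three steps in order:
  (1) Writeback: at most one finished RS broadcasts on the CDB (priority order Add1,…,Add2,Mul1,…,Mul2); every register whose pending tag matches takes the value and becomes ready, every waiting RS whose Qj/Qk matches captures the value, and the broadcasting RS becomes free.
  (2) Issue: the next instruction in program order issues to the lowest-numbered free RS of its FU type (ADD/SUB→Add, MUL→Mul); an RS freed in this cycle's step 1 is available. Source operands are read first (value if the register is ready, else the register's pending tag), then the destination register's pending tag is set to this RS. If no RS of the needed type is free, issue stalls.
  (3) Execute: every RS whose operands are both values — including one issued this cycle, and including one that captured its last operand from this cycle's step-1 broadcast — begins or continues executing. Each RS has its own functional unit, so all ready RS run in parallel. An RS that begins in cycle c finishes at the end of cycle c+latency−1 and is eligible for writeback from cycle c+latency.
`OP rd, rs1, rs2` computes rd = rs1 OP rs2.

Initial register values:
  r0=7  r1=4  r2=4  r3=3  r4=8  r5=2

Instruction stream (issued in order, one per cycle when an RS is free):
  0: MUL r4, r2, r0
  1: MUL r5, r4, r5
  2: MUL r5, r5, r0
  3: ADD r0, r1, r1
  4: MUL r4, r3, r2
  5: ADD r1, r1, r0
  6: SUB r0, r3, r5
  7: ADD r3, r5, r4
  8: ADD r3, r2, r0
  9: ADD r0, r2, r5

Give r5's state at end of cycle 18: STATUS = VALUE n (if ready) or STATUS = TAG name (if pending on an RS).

cycle 1: issue MUL r4<-Mul1 // r0:7,r1:4,r2:4,r3:3,r4:Mul1,r5:2
cycle 2: issue MUL r5<-Mul2 // r0:7,r1:4,r2:4,r3:3,r4:Mul1,r5:Mul2
cycle 3: stall // r0:7,r1:4,r2:4,r3:3,r4:Mul1,r5:Mul2
cycle 4: stall // r0:7,r1:4,r2:4,r3:3,r4:Mul1,r5:Mul2
cycle 5: stall // r0:7,r1:4,r2:4,r3:3,r4:Mul1,r5:Mul2
cycle 6: CDB Mul1=28; issue MUL r5<-Mul1 // r0:7,r1:4,r2:4,r3:3,r4:28,r5:Mul1
cycle 7: issue ADD r0<-Add1 // r0:Add1,r1:4,r2:4,r3:3,r4:28,r5:Mul1
cycle 8: stall // r0:Add1,r1:4,r2:4,r3:3,r4:28,r5:Mul1
cycle 9: CDB Add1=8; stall // r0:8,r1:4,r2:4,r3:3,r4:28,r5:Mul1
cycle 10: stall // r0:8,r1:4,r2:4,r3:3,r4:28,r5:Mul1
cycle 11: CDB Mul2=56; issue MUL r4<-Mul2 // r0:8,r1:4,r2:4,r3:3,r4:Mul2,r5:Mul1
cycle 12: issue ADD r1<-Add1 // r0:8,r1:Add1,r2:4,r3:3,r4:Mul2,r5:Mul1
cycle 13: issue SUB r0<-Add2 // r0:Add2,r1:Add1,r2:4,r3:3,r4:Mul2,r5:Mul1
cycle 14: CDB Add1=12; issue ADD r3<-Add1 // r0:Add2,r1:12,r2:4,r3:Add1,r4:Mul2,r5:Mul1
cycle 15: stall // r0:Add2,r1:12,r2:4,r3:Add1,r4:Mul2,r5:Mul1
cycle 16: CDB Mul1=392; stall // r0:Add2,r1:12,r2:4,r3:Add1,r4:Mul2,r5:392
cycle 17: CDB Mul2=12; stall // r0:Add2,r1:12,r2:4,r3:Add1,r4:12,r5:392
cycle 18: CDB Add2=-389; issue ADD r3<-Add2 // r0:-389,r1:12,r2:4,r3:Add2,r4:12,r5:392

STATUS = VALUE 392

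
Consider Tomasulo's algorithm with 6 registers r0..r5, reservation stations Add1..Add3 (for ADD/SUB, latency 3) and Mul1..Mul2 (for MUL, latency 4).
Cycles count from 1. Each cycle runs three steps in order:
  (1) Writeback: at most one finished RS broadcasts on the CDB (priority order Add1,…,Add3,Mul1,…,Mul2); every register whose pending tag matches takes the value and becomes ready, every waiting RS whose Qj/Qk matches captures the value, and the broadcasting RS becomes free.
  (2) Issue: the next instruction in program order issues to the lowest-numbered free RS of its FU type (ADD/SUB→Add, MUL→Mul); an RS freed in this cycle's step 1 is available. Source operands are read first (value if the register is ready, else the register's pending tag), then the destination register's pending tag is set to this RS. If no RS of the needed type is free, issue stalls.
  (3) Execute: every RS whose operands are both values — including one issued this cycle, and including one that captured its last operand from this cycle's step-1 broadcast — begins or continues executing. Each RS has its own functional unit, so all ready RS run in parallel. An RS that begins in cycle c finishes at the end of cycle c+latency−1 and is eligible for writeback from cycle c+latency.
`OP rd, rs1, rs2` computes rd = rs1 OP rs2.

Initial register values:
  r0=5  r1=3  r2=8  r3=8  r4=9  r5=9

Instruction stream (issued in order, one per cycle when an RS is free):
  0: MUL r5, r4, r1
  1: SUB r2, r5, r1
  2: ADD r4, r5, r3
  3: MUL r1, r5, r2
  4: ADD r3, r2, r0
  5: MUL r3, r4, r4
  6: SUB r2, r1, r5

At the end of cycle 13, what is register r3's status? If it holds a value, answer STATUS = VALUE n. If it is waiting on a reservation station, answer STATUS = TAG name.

cycle 1: issue MUL r5<-Mul1 // r0:5,r1:3,r2:8,r3:8,r4:9,r5:Mul1
cycle 2: issue SUB r2<-Add1 // r0:5,r1:3,r2:Add1,r3:8,r4:9,r5:Mul1
cycle 3: issue ADD r4<-Add2 // r0:5,r1:3,r2:Add1,r3:8,r4:Add2,r5:Mul1
cycle 4: issue MUL r1<-Mul2 // r0:5,r1:Mul2,r2:Add1,r3:8,r4:Add2,r5:Mul1
cycle 5: CDB Mul1=27; issue ADD r3<-Add3 // r0:5,r1:Mul2,r2:Add1,r3:Add3,r4:Add2,r5:27
cycle 6: issue MUL r3<-Mul1 // r0:5,r1:Mul2,r2:Add1,r3:Mul1,r4:Add2,r5:27
cycle 7: stall // r0:5,r1:Mul2,r2:Add1,r3:Mul1,r4:Add2,r5:27
cycle 8: CDB Add1=24; issue SUB r2<-Add1 // r0:5,r1:Mul2,r2:Add1,r3:Mul1,r4:Add2,r5:27
cycle 9: CDB Add2=35 // r0:5,r1:Mul2,r2:Add1,r3:Mul1,r4:35,r5:27
cycle 10: - // r0:5,r1:Mul2,r2:Add1,r3:Mul1,r4:35,r5:27
cycle 11: CDB Add3=29 // r0:5,r1:Mul2,r2:Add1,r3:Mul1,r4:35,r5:27
cycle 12: CDB Mul2=648 // r0:5,r1:648,r2:Add1,r3:Mul1,r4:35,r5:27
cycle 13: CDB Mul1=1225 // r0:5,r1:648,r2:Add1,r3:1225,r4:35,r5:27

STATUS = VALUE 1225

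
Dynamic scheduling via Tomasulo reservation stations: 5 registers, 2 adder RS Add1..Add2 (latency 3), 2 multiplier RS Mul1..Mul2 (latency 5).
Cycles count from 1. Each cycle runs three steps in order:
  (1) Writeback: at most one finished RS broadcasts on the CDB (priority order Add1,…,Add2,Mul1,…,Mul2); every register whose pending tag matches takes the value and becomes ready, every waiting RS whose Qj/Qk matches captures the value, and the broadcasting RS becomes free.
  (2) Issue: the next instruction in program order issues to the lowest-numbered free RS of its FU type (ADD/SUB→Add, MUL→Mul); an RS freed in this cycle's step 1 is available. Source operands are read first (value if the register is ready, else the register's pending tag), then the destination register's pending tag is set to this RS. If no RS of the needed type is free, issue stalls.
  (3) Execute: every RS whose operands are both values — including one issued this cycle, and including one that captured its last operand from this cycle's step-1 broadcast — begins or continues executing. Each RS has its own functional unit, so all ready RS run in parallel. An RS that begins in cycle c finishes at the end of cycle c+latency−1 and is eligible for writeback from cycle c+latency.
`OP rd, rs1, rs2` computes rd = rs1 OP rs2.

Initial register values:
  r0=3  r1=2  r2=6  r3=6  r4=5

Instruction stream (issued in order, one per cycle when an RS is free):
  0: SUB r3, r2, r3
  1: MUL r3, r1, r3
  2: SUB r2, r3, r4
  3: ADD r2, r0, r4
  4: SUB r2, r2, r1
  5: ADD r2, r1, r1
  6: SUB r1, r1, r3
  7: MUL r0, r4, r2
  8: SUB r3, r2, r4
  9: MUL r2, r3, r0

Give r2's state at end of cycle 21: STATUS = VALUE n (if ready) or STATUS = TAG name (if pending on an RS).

c1: issue SUB r3<-Add1 | r0:3,r1:2,r2:6,r3:Add1,r4:5
c2: issue MUL r3<-Mul1 | r0:3,r1:2,r2:6,r3:Mul1,r4:5
c3: issue SUB r2<-Add2 | r0:3,r1:2,r2:Add2,r3:Mul1,r4:5
c4: CDB Add1=0; issue ADD r2<-Add1 | r0:3,r1:2,r2:Add1,r3:Mul1,r4:5
c5: stall | r0:3,r1:2,r2:Add1,r3:Mul1,r4:5
c6: stall | r0:3,r1:2,r2:Add1,r3:Mul1,r4:5
c7: CDB Add1=8; issue SUB r2<-Add1 | r0:3,r1:2,r2:Add1,r3:Mul1,r4:5
c8: stall | r0:3,r1:2,r2:Add1,r3:Mul1,r4:5
c9: CDB Mul1=0; stall | r0:3,r1:2,r2:Add1,r3:0,r4:5
c10: CDB Add1=6; issue ADD r2<-Add1 | r0:3,r1:2,r2:Add1,r3:0,r4:5
c11: stall | r0:3,r1:2,r2:Add1,r3:0,r4:5
c12: CDB Add2=-5; issue SUB r1<-Add2 | r0:3,r1:Add2,r2:Add1,r3:0,r4:5
c13: CDB Add1=4; issue MUL r0<-Mul1 | r0:Mul1,r1:Add2,r2:4,r3:0,r4:5
c14: issue SUB r3<-Add1 | r0:Mul1,r1:Add2,r2:4,r3:Add1,r4:5
c15: CDB Add2=2; issue MUL r2<-Mul2 | r0:Mul1,r1:2,r2:Mul2,r3:Add1,r4:5
c16: - | r0:Mul1,r1:2,r2:Mul2,r3:Add1,r4:5
c17: CDB Add1=-1 | r0:Mul1,r1:2,r2:Mul2,r3:-1,r4:5
c18: CDB Mul1=20 | r0:20,r1:2,r2:Mul2,r3:-1,r4:5
c19: - | r0:20,r1:2,r2:Mul2,r3:-1,r4:5
c20: - | r0:20,r1:2,r2:Mul2,r3:-1,r4:5
c21: - | r0:20,r1:2,r2:Mul2,r3:-1,r4:5

STATUS = TAG Mul2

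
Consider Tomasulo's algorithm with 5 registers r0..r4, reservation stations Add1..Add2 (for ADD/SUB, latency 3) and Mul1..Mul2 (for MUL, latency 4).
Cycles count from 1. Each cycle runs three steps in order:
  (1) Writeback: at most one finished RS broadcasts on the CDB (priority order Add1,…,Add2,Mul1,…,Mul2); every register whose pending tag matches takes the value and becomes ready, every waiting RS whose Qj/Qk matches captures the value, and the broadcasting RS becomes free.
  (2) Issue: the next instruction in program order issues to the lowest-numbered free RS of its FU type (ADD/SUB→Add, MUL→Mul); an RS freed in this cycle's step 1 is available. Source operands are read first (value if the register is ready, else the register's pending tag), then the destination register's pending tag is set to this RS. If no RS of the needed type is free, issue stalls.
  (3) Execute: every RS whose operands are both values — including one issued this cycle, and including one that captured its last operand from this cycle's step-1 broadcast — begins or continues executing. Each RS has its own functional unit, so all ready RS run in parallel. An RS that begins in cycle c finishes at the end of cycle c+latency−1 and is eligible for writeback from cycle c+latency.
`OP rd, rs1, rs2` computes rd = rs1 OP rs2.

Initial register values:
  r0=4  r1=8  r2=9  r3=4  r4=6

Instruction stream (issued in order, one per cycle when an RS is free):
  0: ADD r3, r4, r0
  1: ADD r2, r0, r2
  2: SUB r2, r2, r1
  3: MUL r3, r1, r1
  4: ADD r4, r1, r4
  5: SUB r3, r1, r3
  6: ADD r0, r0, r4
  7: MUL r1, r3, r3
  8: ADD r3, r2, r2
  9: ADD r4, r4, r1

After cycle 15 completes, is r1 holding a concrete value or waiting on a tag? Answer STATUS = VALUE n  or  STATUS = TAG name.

c1: issue ADD r3<-Add1 | r0:4,r1:8,r2:9,r3:Add1,r4:6
c2: issue ADD r2<-Add2 | r0:4,r1:8,r2:Add2,r3:Add1,r4:6
c3: stall | r0:4,r1:8,r2:Add2,r3:Add1,r4:6
c4: CDB Add1=10; issue SUB r2<-Add1 | r0:4,r1:8,r2:Add1,r3:10,r4:6
c5: CDB Add2=13; issue MUL r3<-Mul1 | r0:4,r1:8,r2:Add1,r3:Mul1,r4:6
c6: issue ADD r4<-Add2 | r0:4,r1:8,r2:Add1,r3:Mul1,r4:Add2
c7: stall | r0:4,r1:8,r2:Add1,r3:Mul1,r4:Add2
c8: CDB Add1=5; issue SUB r3<-Add1 | r0:4,r1:8,r2:5,r3:Add1,r4:Add2
c9: CDB Add2=14; issue ADD r0<-Add2 | r0:Add2,r1:8,r2:5,r3:Add1,r4:14
c10: CDB Mul1=64; issue MUL r1<-Mul1 | r0:Add2,r1:Mul1,r2:5,r3:Add1,r4:14
c11: stall | r0:Add2,r1:Mul1,r2:5,r3:Add1,r4:14
c12: CDB Add2=18; issue ADD r3<-Add2 | r0:18,r1:Mul1,r2:5,r3:Add2,r4:14
c13: CDB Add1=-56; issue ADD r4<-Add1 | r0:18,r1:Mul1,r2:5,r3:Add2,r4:Add1
c14: - | r0:18,r1:Mul1,r2:5,r3:Add2,r4:Add1
c15: CDB Add2=10 | r0:18,r1:Mul1,r2:5,r3:10,r4:Add1

STATUS = TAG Mul1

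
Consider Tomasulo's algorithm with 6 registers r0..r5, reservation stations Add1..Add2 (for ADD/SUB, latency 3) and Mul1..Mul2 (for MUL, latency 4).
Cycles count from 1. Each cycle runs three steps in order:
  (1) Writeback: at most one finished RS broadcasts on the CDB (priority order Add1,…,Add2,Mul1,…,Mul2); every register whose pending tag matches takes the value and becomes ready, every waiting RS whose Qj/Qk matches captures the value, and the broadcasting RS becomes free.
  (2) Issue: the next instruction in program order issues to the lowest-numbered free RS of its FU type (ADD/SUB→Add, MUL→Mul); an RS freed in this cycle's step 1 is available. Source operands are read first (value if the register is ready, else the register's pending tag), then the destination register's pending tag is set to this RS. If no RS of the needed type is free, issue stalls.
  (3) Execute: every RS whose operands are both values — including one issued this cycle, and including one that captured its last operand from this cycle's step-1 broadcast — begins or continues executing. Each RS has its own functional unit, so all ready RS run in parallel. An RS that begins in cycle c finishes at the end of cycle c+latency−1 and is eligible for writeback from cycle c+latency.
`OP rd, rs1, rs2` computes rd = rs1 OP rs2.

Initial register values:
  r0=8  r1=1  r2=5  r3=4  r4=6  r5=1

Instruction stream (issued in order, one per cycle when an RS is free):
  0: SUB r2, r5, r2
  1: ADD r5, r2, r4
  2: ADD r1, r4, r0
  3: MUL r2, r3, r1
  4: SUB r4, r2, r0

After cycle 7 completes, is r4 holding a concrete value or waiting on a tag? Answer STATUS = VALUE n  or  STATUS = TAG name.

c1: issue SUB r2<-Add1 | r0:8,r1:1,r2:Add1,r3:4,r4:6,r5:1
c2: issue ADD r5<-Add2 | r0:8,r1:1,r2:Add1,r3:4,r4:6,r5:Add2
c3: stall | r0:8,r1:1,r2:Add1,r3:4,r4:6,r5:Add2
c4: CDB Add1=-4; issue ADD r1<-Add1 | r0:8,r1:Add1,r2:-4,r3:4,r4:6,r5:Add2
c5: issue MUL r2<-Mul1 | r0:8,r1:Add1,r2:Mul1,r3:4,r4:6,r5:Add2
c6: stall | r0:8,r1:Add1,r2:Mul1,r3:4,r4:6,r5:Add2
c7: CDB Add1=14; issue SUB r4<-Add1 | r0:8,r1:14,r2:Mul1,r3:4,r4:Add1,r5:Add2

STATUS = TAG Add1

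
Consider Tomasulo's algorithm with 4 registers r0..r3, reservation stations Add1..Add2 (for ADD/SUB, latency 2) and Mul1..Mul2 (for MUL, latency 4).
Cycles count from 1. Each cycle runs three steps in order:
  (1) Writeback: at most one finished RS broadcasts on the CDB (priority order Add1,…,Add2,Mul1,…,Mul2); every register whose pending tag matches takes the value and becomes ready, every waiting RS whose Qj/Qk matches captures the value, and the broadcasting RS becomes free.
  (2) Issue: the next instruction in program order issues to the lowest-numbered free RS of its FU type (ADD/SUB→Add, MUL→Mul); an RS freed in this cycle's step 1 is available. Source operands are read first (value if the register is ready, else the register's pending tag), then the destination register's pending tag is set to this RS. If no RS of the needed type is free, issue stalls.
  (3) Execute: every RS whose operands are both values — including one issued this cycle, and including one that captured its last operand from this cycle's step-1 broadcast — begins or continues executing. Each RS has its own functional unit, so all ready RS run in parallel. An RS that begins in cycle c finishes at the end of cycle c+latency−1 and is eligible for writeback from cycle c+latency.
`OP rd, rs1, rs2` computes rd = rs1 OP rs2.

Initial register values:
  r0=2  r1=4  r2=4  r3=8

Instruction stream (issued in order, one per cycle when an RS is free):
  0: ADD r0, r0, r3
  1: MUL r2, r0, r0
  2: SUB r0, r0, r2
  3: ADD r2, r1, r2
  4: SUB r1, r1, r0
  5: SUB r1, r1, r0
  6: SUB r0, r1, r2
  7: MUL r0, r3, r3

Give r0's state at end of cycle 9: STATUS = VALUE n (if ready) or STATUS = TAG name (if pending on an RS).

STATUS = VALUE -90

  c1: issue ADD r0<-Add1  regs: r0:Add1,r1:4,r2:4,r3:8
  c2: issue MUL r2<-Mul1  regs: r0:Add1,r1:4,r2:Mul1,r3:8
  c3: CDB Add1=10; issue SUB r0<-Add1  regs: r0:Add1,r1:4,r2:Mul1,r3:8
  c4: issue ADD r2<-Add2  regs: r0:Add1,r1:4,r2:Add2,r3:8
  c5: stall  regs: r0:Add1,r1:4,r2:Add2,r3:8
  c6: stall  regs: r0:Add1,r1:4,r2:Add2,r3:8
  c7: CDB Mul1=100; stall  regs: r0:Add1,r1:4,r2:Add2,r3:8
  c8: stall  regs: r0:Add1,r1:4,r2:Add2,r3:8
  c9: CDB Add1=-90; issue SUB r1<-Add1  regs: r0:-90,r1:Add1,r2:Add2,r3:8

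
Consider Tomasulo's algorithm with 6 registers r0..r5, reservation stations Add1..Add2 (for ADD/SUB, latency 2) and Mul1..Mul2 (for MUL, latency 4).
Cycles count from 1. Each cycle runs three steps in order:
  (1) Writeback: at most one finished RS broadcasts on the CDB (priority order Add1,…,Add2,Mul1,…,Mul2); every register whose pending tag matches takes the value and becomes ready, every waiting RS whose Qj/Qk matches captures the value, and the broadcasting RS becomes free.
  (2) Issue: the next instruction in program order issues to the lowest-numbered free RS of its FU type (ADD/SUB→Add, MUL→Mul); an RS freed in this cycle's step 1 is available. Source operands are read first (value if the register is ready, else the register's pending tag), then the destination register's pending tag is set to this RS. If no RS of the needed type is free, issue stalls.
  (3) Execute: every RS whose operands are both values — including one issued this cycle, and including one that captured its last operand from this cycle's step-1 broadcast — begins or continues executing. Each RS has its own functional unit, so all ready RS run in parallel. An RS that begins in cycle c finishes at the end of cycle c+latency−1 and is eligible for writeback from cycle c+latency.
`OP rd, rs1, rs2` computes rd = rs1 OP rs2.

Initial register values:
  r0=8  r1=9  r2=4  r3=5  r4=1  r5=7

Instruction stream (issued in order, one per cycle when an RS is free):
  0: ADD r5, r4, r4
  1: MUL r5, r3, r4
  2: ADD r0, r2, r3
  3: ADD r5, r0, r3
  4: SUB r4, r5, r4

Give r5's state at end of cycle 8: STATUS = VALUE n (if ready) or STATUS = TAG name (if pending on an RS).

cycle 1: issue ADD r5<-Add1 // r0:8,r1:9,r2:4,r3:5,r4:1,r5:Add1
cycle 2: issue MUL r5<-Mul1 // r0:8,r1:9,r2:4,r3:5,r4:1,r5:Mul1
cycle 3: CDB Add1=2; issue ADD r0<-Add1 // r0:Add1,r1:9,r2:4,r3:5,r4:1,r5:Mul1
cycle 4: issue ADD r5<-Add2 // r0:Add1,r1:9,r2:4,r3:5,r4:1,r5:Add2
cycle 5: CDB Add1=9; issue SUB r4<-Add1 // r0:9,r1:9,r2:4,r3:5,r4:Add1,r5:Add2
cycle 6: CDB Mul1=5 // r0:9,r1:9,r2:4,r3:5,r4:Add1,r5:Add2
cycle 7: CDB Add2=14 // r0:9,r1:9,r2:4,r3:5,r4:Add1,r5:14
cycle 8: - // r0:9,r1:9,r2:4,r3:5,r4:Add1,r5:14

STATUS = VALUE 14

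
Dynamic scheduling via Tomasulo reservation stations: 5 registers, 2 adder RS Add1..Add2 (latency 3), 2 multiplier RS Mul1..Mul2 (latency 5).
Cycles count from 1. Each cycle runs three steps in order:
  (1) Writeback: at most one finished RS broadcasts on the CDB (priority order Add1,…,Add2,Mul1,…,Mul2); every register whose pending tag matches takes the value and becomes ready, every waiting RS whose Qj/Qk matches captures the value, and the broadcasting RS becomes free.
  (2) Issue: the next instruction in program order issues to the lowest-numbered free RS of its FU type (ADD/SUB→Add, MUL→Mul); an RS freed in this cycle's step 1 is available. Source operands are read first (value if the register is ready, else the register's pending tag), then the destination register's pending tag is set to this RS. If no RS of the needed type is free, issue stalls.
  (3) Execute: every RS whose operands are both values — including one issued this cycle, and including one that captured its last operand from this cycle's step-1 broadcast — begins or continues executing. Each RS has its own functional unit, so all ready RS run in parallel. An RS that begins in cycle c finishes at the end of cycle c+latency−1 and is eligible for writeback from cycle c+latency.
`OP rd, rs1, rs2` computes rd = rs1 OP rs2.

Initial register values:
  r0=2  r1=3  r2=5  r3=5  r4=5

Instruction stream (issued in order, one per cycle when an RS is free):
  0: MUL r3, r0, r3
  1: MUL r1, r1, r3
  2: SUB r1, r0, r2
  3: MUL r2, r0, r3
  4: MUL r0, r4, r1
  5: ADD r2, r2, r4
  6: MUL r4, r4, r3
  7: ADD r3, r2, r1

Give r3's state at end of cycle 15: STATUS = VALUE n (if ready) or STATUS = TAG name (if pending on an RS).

c1: issue MUL r3<-Mul1 | r0:2,r1:3,r2:5,r3:Mul1,r4:5
c2: issue MUL r1<-Mul2 | r0:2,r1:Mul2,r2:5,r3:Mul1,r4:5
c3: issue SUB r1<-Add1 | r0:2,r1:Add1,r2:5,r3:Mul1,r4:5
c4: stall | r0:2,r1:Add1,r2:5,r3:Mul1,r4:5
c5: stall | r0:2,r1:Add1,r2:5,r3:Mul1,r4:5
c6: CDB Add1=-3; stall | r0:2,r1:-3,r2:5,r3:Mul1,r4:5
c7: CDB Mul1=10; issue MUL r2<-Mul1 | r0:2,r1:-3,r2:Mul1,r3:10,r4:5
c8: stall | r0:2,r1:-3,r2:Mul1,r3:10,r4:5
c9: stall | r0:2,r1:-3,r2:Mul1,r3:10,r4:5
c10: stall | r0:2,r1:-3,r2:Mul1,r3:10,r4:5
c11: stall | r0:2,r1:-3,r2:Mul1,r3:10,r4:5
c12: CDB Mul1=20; issue MUL r0<-Mul1 | r0:Mul1,r1:-3,r2:20,r3:10,r4:5
c13: CDB Mul2=30; issue ADD r2<-Add1 | r0:Mul1,r1:-3,r2:Add1,r3:10,r4:5
c14: issue MUL r4<-Mul2 | r0:Mul1,r1:-3,r2:Add1,r3:10,r4:Mul2
c15: issue ADD r3<-Add2 | r0:Mul1,r1:-3,r2:Add1,r3:Add2,r4:Mul2

STATUS = TAG Add2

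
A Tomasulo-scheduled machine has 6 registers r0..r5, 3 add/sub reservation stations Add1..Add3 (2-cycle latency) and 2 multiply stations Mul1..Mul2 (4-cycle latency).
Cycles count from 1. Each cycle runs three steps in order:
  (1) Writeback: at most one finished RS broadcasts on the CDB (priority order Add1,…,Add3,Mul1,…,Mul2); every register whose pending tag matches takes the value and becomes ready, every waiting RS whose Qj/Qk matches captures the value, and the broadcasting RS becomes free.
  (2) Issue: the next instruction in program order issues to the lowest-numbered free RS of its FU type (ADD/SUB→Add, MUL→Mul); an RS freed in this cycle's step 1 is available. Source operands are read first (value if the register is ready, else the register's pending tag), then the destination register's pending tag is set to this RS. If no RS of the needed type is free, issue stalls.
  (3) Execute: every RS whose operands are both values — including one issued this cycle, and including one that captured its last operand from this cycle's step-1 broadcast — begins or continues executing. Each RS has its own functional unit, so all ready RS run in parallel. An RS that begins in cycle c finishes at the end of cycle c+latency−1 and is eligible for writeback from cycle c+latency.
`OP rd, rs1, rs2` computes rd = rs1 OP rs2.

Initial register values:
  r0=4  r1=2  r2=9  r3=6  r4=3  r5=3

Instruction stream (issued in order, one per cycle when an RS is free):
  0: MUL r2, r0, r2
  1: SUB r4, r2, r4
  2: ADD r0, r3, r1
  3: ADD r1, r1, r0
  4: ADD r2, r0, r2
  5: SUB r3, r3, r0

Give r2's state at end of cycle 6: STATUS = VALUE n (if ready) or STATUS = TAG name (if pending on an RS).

  c1: issue MUL r2<-Mul1  regs: r0:4,r1:2,r2:Mul1,r3:6,r4:3,r5:3
  c2: issue SUB r4<-Add1  regs: r0:4,r1:2,r2:Mul1,r3:6,r4:Add1,r5:3
  c3: issue ADD r0<-Add2  regs: r0:Add2,r1:2,r2:Mul1,r3:6,r4:Add1,r5:3
  c4: issue ADD r1<-Add3  regs: r0:Add2,r1:Add3,r2:Mul1,r3:6,r4:Add1,r5:3
  c5: CDB Add2=8; issue ADD r2<-Add2  regs: r0:8,r1:Add3,r2:Add2,r3:6,r4:Add1,r5:3
  c6: CDB Mul1=36; stall  regs: r0:8,r1:Add3,r2:Add2,r3:6,r4:Add1,r5:3

STATUS = TAG Add2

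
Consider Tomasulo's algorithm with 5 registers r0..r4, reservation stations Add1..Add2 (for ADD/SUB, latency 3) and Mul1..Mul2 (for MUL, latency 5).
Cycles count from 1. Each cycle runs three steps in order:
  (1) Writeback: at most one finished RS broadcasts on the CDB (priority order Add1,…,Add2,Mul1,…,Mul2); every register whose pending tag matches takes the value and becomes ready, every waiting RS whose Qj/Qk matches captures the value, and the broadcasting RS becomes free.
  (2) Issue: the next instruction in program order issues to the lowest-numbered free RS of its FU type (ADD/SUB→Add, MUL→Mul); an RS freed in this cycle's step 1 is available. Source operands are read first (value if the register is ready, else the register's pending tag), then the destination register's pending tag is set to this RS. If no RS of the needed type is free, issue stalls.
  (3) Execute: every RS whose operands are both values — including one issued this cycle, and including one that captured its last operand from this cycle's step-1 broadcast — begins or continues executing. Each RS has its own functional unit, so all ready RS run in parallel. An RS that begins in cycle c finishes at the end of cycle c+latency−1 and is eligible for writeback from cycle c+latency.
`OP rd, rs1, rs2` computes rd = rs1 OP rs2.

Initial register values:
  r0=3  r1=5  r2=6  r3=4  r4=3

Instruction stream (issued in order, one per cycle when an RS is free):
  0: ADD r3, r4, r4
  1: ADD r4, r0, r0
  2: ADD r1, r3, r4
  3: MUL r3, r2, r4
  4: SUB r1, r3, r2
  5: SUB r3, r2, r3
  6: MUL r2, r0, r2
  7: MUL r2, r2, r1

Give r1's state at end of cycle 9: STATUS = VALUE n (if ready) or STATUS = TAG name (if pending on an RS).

STATUS = TAG Add2

  c1: issue ADD r3<-Add1  regs: r0:3,r1:5,r2:6,r3:Add1,r4:3
  c2: issue ADD r4<-Add2  regs: r0:3,r1:5,r2:6,r3:Add1,r4:Add2
  c3: stall  regs: r0:3,r1:5,r2:6,r3:Add1,r4:Add2
  c4: CDB Add1=6; issue ADD r1<-Add1  regs: r0:3,r1:Add1,r2:6,r3:6,r4:Add2
  c5: CDB Add2=6; issue MUL r3<-Mul1  regs: r0:3,r1:Add1,r2:6,r3:Mul1,r4:6
  c6: issue SUB r1<-Add2  regs: r0:3,r1:Add2,r2:6,r3:Mul1,r4:6
  c7: stall  regs: r0:3,r1:Add2,r2:6,r3:Mul1,r4:6
  c8: CDB Add1=12; issue SUB r3<-Add1  regs: r0:3,r1:Add2,r2:6,r3:Add1,r4:6
  c9: issue MUL r2<-Mul2  regs: r0:3,r1:Add2,r2:Mul2,r3:Add1,r4:6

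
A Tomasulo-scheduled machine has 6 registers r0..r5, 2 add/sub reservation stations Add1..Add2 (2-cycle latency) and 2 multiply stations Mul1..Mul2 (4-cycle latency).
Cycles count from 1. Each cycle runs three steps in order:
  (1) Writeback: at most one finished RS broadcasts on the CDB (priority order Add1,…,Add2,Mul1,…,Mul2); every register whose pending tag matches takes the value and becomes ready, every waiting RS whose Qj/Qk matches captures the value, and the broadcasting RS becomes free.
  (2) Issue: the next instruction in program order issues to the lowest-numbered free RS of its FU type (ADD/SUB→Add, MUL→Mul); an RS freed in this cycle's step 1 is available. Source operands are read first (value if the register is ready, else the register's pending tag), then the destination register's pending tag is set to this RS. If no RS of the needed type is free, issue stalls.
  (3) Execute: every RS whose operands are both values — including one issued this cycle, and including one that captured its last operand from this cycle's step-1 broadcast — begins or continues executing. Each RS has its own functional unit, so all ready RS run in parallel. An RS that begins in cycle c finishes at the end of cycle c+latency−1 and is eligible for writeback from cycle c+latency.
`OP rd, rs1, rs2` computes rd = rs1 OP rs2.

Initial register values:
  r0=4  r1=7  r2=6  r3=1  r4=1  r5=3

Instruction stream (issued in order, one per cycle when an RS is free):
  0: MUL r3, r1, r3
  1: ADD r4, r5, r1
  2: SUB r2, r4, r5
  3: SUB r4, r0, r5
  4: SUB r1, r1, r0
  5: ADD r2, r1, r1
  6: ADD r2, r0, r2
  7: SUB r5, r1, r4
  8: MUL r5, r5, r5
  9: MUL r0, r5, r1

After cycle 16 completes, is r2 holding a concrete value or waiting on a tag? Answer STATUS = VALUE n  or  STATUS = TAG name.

cycle 1: issue MUL r3<-Mul1 // r0:4,r1:7,r2:6,r3:Mul1,r4:1,r5:3
cycle 2: issue ADD r4<-Add1 // r0:4,r1:7,r2:6,r3:Mul1,r4:Add1,r5:3
cycle 3: issue SUB r2<-Add2 // r0:4,r1:7,r2:Add2,r3:Mul1,r4:Add1,r5:3
cycle 4: CDB Add1=10; issue SUB r4<-Add1 // r0:4,r1:7,r2:Add2,r3:Mul1,r4:Add1,r5:3
cycle 5: CDB Mul1=7; stall // r0:4,r1:7,r2:Add2,r3:7,r4:Add1,r5:3
cycle 6: CDB Add1=1; issue SUB r1<-Add1 // r0:4,r1:Add1,r2:Add2,r3:7,r4:1,r5:3
cycle 7: CDB Add2=7; issue ADD r2<-Add2 // r0:4,r1:Add1,r2:Add2,r3:7,r4:1,r5:3
cycle 8: CDB Add1=3; issue ADD r2<-Add1 // r0:4,r1:3,r2:Add1,r3:7,r4:1,r5:3
cycle 9: stall // r0:4,r1:3,r2:Add1,r3:7,r4:1,r5:3
cycle 10: CDB Add2=6; issue SUB r5<-Add2 // r0:4,r1:3,r2:Add1,r3:7,r4:1,r5:Add2
cycle 11: issue MUL r5<-Mul1 // r0:4,r1:3,r2:Add1,r3:7,r4:1,r5:Mul1
cycle 12: CDB Add1=10; issue MUL r0<-Mul2 // r0:Mul2,r1:3,r2:10,r3:7,r4:1,r5:Mul1
cycle 13: CDB Add2=2 // r0:Mul2,r1:3,r2:10,r3:7,r4:1,r5:Mul1
cycle 14: - // r0:Mul2,r1:3,r2:10,r3:7,r4:1,r5:Mul1
cycle 15: - // r0:Mul2,r1:3,r2:10,r3:7,r4:1,r5:Mul1
cycle 16: - // r0:Mul2,r1:3,r2:10,r3:7,r4:1,r5:Mul1

STATUS = VALUE 10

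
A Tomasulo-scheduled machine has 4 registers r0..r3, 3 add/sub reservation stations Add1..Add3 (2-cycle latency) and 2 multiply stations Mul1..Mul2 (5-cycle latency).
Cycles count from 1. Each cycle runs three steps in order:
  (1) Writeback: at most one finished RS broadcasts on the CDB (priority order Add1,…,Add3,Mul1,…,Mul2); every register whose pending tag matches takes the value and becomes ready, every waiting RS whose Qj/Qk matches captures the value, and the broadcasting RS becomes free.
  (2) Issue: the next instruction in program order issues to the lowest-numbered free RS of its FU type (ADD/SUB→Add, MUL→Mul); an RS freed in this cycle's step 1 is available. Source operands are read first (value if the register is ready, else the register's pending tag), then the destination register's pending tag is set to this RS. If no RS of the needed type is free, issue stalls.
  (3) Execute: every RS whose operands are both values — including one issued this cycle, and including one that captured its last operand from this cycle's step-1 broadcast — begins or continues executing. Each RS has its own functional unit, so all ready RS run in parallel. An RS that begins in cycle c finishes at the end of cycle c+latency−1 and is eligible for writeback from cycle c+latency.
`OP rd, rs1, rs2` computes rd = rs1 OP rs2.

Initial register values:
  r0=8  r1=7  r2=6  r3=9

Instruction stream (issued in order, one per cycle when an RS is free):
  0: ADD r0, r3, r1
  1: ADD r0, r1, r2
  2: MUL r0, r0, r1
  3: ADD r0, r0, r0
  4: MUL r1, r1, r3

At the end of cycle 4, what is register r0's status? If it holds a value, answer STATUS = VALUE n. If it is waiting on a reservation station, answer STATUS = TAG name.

c1: issue ADD r0<-Add1 | r0:Add1,r1:7,r2:6,r3:9
c2: issue ADD r0<-Add2 | r0:Add2,r1:7,r2:6,r3:9
c3: CDB Add1=16; issue MUL r0<-Mul1 | r0:Mul1,r1:7,r2:6,r3:9
c4: CDB Add2=13; issue ADD r0<-Add1 | r0:Add1,r1:7,r2:6,r3:9

STATUS = TAG Add1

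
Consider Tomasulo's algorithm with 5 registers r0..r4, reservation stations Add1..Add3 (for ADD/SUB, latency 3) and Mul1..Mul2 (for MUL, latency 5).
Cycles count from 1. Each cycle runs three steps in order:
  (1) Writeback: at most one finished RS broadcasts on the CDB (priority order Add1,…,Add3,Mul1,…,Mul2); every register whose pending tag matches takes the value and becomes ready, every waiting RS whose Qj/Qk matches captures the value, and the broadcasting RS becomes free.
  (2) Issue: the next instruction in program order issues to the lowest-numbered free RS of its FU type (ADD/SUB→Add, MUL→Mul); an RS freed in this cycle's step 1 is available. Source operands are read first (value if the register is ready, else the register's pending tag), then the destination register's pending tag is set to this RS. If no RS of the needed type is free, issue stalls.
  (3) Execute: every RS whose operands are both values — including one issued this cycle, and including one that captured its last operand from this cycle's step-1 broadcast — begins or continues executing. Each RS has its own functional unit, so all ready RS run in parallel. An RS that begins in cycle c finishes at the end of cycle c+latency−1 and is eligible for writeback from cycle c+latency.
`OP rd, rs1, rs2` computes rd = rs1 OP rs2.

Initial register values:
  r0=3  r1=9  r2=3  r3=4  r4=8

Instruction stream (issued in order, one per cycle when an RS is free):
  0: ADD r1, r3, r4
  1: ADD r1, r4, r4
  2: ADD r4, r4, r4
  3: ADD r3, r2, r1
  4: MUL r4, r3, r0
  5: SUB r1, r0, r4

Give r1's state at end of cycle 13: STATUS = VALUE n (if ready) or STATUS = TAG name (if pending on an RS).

  c1: issue ADD r1<-Add1  regs: r0:3,r1:Add1,r2:3,r3:4,r4:8
  c2: issue ADD r1<-Add2  regs: r0:3,r1:Add2,r2:3,r3:4,r4:8
  c3: issue ADD r4<-Add3  regs: r0:3,r1:Add2,r2:3,r3:4,r4:Add3
  c4: CDB Add1=12; issue ADD r3<-Add1  regs: r0:3,r1:Add2,r2:3,r3:Add1,r4:Add3
  c5: CDB Add2=16; issue MUL r4<-Mul1  regs: r0:3,r1:16,r2:3,r3:Add1,r4:Mul1
  c6: CDB Add3=16; issue SUB r1<-Add2  regs: r0:3,r1:Add2,r2:3,r3:Add1,r4:Mul1
  c7: -  regs: r0:3,r1:Add2,r2:3,r3:Add1,r4:Mul1
  c8: CDB Add1=19  regs: r0:3,r1:Add2,r2:3,r3:19,r4:Mul1
  c9: -  regs: r0:3,r1:Add2,r2:3,r3:19,r4:Mul1
  c10: -  regs: r0:3,r1:Add2,r2:3,r3:19,r4:Mul1
  c11: -  regs: r0:3,r1:Add2,r2:3,r3:19,r4:Mul1
  c12: -  regs: r0:3,r1:Add2,r2:3,r3:19,r4:Mul1
  c13: CDB Mul1=57  regs: r0:3,r1:Add2,r2:3,r3:19,r4:57

STATUS = TAG Add2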